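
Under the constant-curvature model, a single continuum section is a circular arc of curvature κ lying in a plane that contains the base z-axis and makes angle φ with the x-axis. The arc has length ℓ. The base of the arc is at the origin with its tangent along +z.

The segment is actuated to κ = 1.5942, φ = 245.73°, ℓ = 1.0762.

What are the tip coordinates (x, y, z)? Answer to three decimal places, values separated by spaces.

θ = κ·ℓ = 1.5942 × 1.0762 = 1.71568 rad
ρ = (1 − cos θ)/κ = (1 − -0.14438)/1.5942 = 0.71784
z = sin θ / κ = 0.98952/1.5942 = 0.62070
x = ρ cos φ = 0.71784 × cos(245.73°) = -0.29506
y = ρ sin φ = 0.71784 × sin(245.73°) = -0.65439

-0.295 -0.654 0.621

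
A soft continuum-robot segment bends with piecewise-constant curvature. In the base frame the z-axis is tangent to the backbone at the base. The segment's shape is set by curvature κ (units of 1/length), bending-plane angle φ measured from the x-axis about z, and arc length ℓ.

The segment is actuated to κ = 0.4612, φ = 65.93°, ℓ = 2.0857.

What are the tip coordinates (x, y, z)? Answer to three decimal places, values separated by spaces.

θ = κ·ℓ = 0.4612 × 2.0857 = 0.96192 rad
ρ = (1 − cos θ)/κ = (1 − 0.57194)/0.4612 = 0.92814
z = sin θ / κ = 0.82029/0.4612 = 1.77861
x = ρ cos φ = 0.92814 × cos(65.93°) = 0.37854
y = ρ sin φ = 0.92814 × sin(65.93°) = 0.84744

0.379 0.847 1.779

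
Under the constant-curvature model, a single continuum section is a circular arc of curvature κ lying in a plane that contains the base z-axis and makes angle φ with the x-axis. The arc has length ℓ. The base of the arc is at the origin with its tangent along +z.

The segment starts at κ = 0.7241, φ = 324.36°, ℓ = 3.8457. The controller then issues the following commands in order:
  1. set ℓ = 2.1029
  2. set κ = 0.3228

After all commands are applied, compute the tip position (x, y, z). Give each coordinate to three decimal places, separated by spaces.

0.558 -0.400 1.945

initial: κ=0.7241, φ=324.36°, ℓ=3.8457
cmd 1: set ℓ=2.1029 → (κ,φ,ℓ)=(0.7241,324.36°,2.1029) → tip=(1.0684,-0.7660,1.3794)
cmd 2: set κ=0.3228 → (κ,φ,ℓ)=(0.3228,324.36°,2.1029) → tip=(0.5581,-0.4002,1.9451)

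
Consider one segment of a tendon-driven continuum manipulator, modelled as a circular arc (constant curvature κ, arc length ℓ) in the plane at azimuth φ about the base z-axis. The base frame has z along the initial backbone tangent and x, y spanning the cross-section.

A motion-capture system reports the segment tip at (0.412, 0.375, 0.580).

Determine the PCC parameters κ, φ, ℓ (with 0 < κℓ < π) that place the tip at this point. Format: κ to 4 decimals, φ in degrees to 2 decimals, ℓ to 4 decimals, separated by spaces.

ρ = √(x²+y²) = √(0.412² + 0.375²) = 0.55711
φ = atan2(y, x) mod 360° = atan2(0.375, 0.412) = 42.3083°
|p|² = ρ² + z² = 0.55711² + 0.580² = 0.64677
κ = 2ρ / |p|² = 2×0.55711 / 0.64677 = 1.72274
θ = 2·atan2(ρ, z) = 2·atan2(0.55711, 0.580) = 1.53054 rad
ℓ = θ/κ = 1.53054/1.72274 = 0.88843

1.7227 42.31 0.8884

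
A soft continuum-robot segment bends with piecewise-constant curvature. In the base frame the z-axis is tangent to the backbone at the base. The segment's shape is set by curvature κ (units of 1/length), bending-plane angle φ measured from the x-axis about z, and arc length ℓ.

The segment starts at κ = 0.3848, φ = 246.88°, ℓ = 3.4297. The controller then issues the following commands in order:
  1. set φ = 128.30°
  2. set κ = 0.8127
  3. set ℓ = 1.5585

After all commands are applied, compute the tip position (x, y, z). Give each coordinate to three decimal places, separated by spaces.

initial: κ=0.3848, φ=246.88°, ℓ=3.4297
cmd 1: set φ=128.30° → (κ,φ,ℓ)=(0.3848,128.30°,3.4297) → tip=(-1.2105,1.5328,2.5173)
cmd 2: set κ=0.8127 → (κ,φ,ℓ)=(0.8127,128.30°,3.4297) → tip=(-1.4779,1.8713,0.4269)
cmd 3: set ℓ=1.5585 → (κ,φ,ℓ)=(0.8127,128.30°,1.5585) → tip=(-0.5342,0.6764,1.1740)

-0.534 0.676 1.174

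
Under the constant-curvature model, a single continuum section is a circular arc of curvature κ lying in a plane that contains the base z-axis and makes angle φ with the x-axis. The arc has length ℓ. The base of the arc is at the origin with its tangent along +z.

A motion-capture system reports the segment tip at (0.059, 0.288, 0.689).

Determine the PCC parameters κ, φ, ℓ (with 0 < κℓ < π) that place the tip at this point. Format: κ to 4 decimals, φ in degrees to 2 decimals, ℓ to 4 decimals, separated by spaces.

1.0478 78.42 0.7698

ρ = √(x²+y²) = √(0.059² + 0.288²) = 0.29398
φ = atan2(y, x) mod 360° = atan2(0.288, 0.059) = 78.4225°
|p|² = ρ² + z² = 0.29398² + 0.689² = 0.56115
κ = 2ρ / |p|² = 2×0.29398 / 0.56115 = 1.04779
θ = 2·atan2(ρ, z) = 2·atan2(0.29398, 0.689) = 0.80658 rad
ℓ = θ/κ = 0.80658/1.04779 = 0.76979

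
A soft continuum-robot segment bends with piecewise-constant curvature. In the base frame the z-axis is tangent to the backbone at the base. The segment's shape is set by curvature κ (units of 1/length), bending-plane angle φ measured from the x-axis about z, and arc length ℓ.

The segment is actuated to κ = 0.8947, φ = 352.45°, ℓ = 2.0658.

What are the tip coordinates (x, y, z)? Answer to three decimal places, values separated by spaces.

θ = κ·ℓ = 0.8947 × 2.0658 = 1.84827 rad
ρ = (1 − cos θ)/κ = (1 − -0.27393)/0.8947 = 1.42386
z = sin θ / κ = 0.96175/0.8947 = 1.07494
x = ρ cos φ = 1.42386 × cos(352.45°) = 1.41152
y = ρ sin φ = 1.42386 × sin(352.45°) = -0.18708

1.412 -0.187 1.075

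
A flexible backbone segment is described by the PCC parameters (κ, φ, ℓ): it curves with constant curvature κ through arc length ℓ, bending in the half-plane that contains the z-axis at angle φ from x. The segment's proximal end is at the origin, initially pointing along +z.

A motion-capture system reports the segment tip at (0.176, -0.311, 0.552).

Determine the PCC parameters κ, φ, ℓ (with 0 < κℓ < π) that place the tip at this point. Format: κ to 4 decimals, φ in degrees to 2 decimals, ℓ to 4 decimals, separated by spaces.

1.6529 299.51 0.6952

ρ = √(x²+y²) = √(0.176² + -0.311²) = 0.35735
φ = atan2(y, x) mod 360° = atan2(-0.311, 0.176) = 299.5062°
|p|² = ρ² + z² = 0.35735² + 0.552² = 0.43240
κ = 2ρ / |p|² = 2×0.35735 / 0.43240 = 1.65285
θ = 2·atan2(ρ, z) = 2·atan2(0.35735, 0.552) = 1.14905 rad
ℓ = θ/κ = 1.14905/1.65285 = 0.69519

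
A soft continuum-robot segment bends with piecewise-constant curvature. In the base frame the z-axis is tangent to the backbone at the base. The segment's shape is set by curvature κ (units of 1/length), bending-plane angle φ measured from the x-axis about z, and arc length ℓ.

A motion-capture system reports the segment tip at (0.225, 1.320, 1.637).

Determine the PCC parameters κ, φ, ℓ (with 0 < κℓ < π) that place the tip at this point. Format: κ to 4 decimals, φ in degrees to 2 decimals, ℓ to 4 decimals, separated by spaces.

0.5987 80.33 2.2901

ρ = √(x²+y²) = √(0.225² + 1.320²) = 1.33904
φ = atan2(y, x) mod 360° = atan2(1.320, 0.225) = 80.3266°
|p|² = ρ² + z² = 1.33904² + 1.637² = 4.47279
κ = 2ρ / |p|² = 2×1.33904 / 4.47279 = 0.59875
θ = 2·atan2(ρ, z) = 2·atan2(1.33904, 1.637) = 1.37122 rad
ℓ = θ/κ = 1.37122/0.59875 = 2.29015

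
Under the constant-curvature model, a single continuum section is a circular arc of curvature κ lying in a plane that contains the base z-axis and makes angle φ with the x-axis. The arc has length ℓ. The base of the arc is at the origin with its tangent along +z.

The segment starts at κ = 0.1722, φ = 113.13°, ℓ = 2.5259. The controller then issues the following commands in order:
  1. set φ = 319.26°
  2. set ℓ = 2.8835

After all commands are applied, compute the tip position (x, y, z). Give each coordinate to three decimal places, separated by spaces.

initial: κ=0.1722, φ=113.13°, ℓ=2.5259
cmd 1: set φ=319.26° → (κ,φ,ℓ)=(0.1722,319.26°,2.5259) → tip=(0.4097,-0.3529,2.4470)
cmd 2: set ℓ=2.8835 → (κ,φ,ℓ)=(0.1722,319.26°,2.8835) → tip=(0.5314,-0.4577,2.7665)

0.531 -0.458 2.766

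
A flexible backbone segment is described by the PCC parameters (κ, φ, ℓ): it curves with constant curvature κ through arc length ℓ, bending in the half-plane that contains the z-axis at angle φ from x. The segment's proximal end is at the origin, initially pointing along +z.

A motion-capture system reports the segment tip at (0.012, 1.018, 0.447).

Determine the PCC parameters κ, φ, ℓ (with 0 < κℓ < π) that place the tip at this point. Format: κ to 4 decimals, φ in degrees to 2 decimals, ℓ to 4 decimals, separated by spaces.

1.6470 89.32 1.4051

ρ = √(x²+y²) = √(0.012² + 1.018²) = 1.01807
φ = atan2(y, x) mod 360° = atan2(1.018, 0.012) = 89.3246°
|p|² = ρ² + z² = 1.01807² + 0.447² = 1.23628
κ = 2ρ / |p|² = 2×1.01807 / 1.23628 = 1.64699
θ = 2·atan2(ρ, z) = 2·atan2(1.01807, 0.447) = 2.31414 rad
ℓ = θ/κ = 2.31414/1.64699 = 1.40507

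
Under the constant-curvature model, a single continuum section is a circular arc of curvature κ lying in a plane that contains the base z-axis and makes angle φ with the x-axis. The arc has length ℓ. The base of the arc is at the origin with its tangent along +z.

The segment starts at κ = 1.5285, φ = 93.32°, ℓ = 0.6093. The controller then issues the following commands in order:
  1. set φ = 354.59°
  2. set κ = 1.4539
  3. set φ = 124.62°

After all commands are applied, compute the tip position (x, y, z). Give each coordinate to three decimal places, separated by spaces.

initial: κ=1.5285, φ=93.32°, ℓ=0.6093
cmd 1: set φ=354.59° → (κ,φ,ℓ)=(1.5285,354.59°,0.6093) → tip=(0.2626,-0.0249,0.5250)
cmd 2: set κ=1.4539 → (κ,φ,ℓ)=(1.4539,354.59°,0.6093) → tip=(0.2516,-0.0238,0.5327)
cmd 3: set φ=124.62° → (κ,φ,ℓ)=(1.4539,124.62°,0.6093) → tip=(-0.1436,0.2079,0.5327)

-0.144 0.208 0.533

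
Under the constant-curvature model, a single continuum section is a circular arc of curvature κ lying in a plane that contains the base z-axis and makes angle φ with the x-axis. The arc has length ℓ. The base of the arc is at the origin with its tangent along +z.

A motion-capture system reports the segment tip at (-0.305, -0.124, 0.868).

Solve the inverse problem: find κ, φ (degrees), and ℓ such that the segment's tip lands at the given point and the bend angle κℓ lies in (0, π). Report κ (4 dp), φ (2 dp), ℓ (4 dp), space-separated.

ρ = √(x²+y²) = √(-0.305² + -0.124²) = 0.32924
φ = atan2(y, x) mod 360° = atan2(-0.124, -0.305) = 202.1246°
|p|² = ρ² + z² = 0.32924² + 0.868² = 0.86182
κ = 2ρ / |p|² = 2×0.32924 / 0.86182 = 0.76406
θ = 2·atan2(ρ, z) = 2·atan2(0.32924, 0.868) = 0.72509 rad
ℓ = θ/κ = 0.72509/0.76406 = 0.94900

0.7641 202.12 0.9490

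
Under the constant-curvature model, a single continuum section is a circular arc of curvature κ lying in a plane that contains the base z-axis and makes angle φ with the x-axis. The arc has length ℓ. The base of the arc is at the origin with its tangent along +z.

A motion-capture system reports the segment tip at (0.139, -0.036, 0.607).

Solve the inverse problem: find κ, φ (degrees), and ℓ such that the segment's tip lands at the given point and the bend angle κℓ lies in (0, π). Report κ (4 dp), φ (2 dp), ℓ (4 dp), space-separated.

0.7381 345.48 0.6294

ρ = √(x²+y²) = √(0.139² + -0.036²) = 0.14359
φ = atan2(y, x) mod 360° = atan2(-0.036, 0.139) = 345.4799°
|p|² = ρ² + z² = 0.14359² + 0.607² = 0.38907
κ = 2ρ / |p|² = 2×0.14359 / 0.38907 = 0.73811
θ = 2·atan2(ρ, z) = 2·atan2(0.14359, 0.607) = 0.46456 rad
ℓ = θ/κ = 0.46456/0.73811 = 0.62940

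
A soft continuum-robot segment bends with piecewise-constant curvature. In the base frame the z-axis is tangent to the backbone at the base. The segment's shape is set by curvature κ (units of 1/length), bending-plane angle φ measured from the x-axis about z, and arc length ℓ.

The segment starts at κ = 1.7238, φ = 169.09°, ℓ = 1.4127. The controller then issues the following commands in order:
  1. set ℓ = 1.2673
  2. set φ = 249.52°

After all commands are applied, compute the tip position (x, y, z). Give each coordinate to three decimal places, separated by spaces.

-0.320 -0.856 0.474

initial: κ=1.7238, φ=169.09°, ℓ=1.4127
cmd 1: set ℓ=1.2673 → (κ,φ,ℓ)=(1.7238,169.09°,1.2673) → tip=(-0.8977,0.1730,0.4742)
cmd 2: set φ=249.52° → (κ,φ,ℓ)=(1.7238,249.52°,1.2673) → tip=(-0.3199,-0.8564,0.4742)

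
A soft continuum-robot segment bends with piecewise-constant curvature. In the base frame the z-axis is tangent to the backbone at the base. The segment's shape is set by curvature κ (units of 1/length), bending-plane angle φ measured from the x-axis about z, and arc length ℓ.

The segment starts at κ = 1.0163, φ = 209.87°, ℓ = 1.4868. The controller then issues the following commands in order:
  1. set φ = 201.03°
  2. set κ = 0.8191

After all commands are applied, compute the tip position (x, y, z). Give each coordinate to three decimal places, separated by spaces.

-0.746 -0.287 1.146

initial: κ=1.0163, φ=209.87°, ℓ=1.4868
cmd 1: set φ=201.03° → (κ,φ,ℓ)=(1.0163,201.03°,1.4868) → tip=(-0.8636,-0.3320,0.9822)
cmd 2: set κ=0.8191 → (κ,φ,ℓ)=(0.8191,201.03°,1.4868) → tip=(-0.7456,-0.2867,1.1456)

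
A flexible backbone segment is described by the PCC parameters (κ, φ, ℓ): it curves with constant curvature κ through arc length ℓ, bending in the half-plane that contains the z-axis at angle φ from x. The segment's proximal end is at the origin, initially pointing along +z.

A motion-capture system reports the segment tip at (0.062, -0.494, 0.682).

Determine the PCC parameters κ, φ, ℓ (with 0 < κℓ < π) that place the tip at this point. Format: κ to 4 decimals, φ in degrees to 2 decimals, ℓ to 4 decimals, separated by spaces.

ρ = √(x²+y²) = √(0.062² + -0.494²) = 0.49788
φ = atan2(y, x) mod 360° = atan2(-0.494, 0.062) = 277.1536°
|p|² = ρ² + z² = 0.49788² + 0.682² = 0.71300
κ = 2ρ / |p|² = 2×0.49788 / 0.71300 = 1.39656
θ = 2·atan2(ρ, z) = 2·atan2(0.49788, 0.682) = 1.26119 rad
ℓ = θ/κ = 1.26119/1.39656 = 0.90307

1.3966 277.15 0.9031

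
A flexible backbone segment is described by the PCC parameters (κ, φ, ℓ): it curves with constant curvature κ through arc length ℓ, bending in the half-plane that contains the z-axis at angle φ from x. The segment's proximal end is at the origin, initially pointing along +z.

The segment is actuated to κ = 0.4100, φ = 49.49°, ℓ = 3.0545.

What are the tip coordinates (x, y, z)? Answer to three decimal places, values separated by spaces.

1.088 1.274 2.316

θ = κ·ℓ = 0.4100 × 3.0545 = 1.25234 rad
ρ = (1 − cos θ)/κ = (1 − 0.31310)/0.4100 = 1.67538
z = sin θ / κ = 0.94972/0.4100 = 2.31639
x = ρ cos φ = 1.67538 × cos(49.49°) = 1.08829
y = ρ sin φ = 1.67538 × sin(49.49°) = 1.27378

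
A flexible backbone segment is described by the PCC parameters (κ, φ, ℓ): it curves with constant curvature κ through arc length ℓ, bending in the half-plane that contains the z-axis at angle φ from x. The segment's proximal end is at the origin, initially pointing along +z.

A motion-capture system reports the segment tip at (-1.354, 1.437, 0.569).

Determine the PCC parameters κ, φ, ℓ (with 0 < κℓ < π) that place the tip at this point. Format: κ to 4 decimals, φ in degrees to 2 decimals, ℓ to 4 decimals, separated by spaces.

0.9353 133.30 2.7590

ρ = √(x²+y²) = √(-1.354² + 1.437²) = 1.97441
φ = atan2(y, x) mod 360° = atan2(1.437, -1.354) = 133.2966°
|p|² = ρ² + z² = 1.97441² + 0.569² = 4.22205
κ = 2ρ / |p|² = 2×1.97441 / 4.22205 = 0.93528
θ = 2·atan2(ρ, z) = 2·atan2(1.97441, 0.569) = 2.58042 rad
ℓ = θ/κ = 2.58042/0.93528 = 2.75897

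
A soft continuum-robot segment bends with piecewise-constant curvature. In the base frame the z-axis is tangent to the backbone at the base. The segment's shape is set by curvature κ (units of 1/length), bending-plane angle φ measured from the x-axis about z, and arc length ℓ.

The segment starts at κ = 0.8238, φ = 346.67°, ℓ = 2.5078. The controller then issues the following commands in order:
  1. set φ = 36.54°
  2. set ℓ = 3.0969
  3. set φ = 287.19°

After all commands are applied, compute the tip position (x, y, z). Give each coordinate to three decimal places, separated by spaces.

0.657 -2.123 0.676

initial: κ=0.8238, φ=346.67°, ℓ=2.5078
cmd 1: set φ=36.54° → (κ,φ,ℓ)=(0.8238,36.54°,2.5078) → tip=(1.4387,1.0661,1.0681)
cmd 2: set ℓ=3.0969 → (κ,φ,ℓ)=(0.8238,36.54°,3.0969) → tip=(1.7855,1.3231,0.6757)
cmd 3: set φ=287.19° → (κ,φ,ℓ)=(0.8238,287.19°,3.0969) → tip=(0.6568,-2.1230,0.6757)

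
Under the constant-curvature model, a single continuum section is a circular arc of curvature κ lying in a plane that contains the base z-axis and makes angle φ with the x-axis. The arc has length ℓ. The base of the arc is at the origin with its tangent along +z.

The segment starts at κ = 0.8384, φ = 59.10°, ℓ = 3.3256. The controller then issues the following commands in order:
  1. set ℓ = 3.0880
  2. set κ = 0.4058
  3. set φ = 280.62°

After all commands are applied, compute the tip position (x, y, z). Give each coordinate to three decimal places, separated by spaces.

0.312 -1.665 2.341

initial: κ=0.8384, φ=59.10°, ℓ=3.3256
cmd 1: set ℓ=3.0880 → (κ,φ,ℓ)=(0.8384,59.10°,3.0880) → tip=(1.1339,1.8946,0.6261)
cmd 2: set κ=0.4058 → (κ,φ,ℓ)=(0.4058,59.10°,3.0880) → tip=(0.8702,1.4540,2.3410)
cmd 3: set φ=280.62° → (κ,φ,ℓ)=(0.4058,280.62°,3.0880) → tip=(0.3123,-1.6655,2.3410)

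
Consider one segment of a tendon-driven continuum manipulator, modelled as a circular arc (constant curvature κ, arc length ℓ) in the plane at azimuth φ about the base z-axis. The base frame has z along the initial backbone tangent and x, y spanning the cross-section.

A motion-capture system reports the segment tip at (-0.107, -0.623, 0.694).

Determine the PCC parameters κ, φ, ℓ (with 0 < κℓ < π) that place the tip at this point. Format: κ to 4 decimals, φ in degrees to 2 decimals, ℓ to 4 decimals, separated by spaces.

1.4347 260.25 1.0299

ρ = √(x²+y²) = √(-0.107² + -0.623²) = 0.63212
φ = atan2(y, x) mod 360° = atan2(-0.623, -0.107) = 260.2546°
|p|² = ρ² + z² = 0.63212² + 0.694² = 0.88121
κ = 2ρ / |p|² = 2×0.63212 / 0.88121 = 1.43466
θ = 2·atan2(ρ, z) = 2·atan2(0.63212, 0.694) = 1.47754 rad
ℓ = θ/κ = 1.47754/1.43466 = 1.02989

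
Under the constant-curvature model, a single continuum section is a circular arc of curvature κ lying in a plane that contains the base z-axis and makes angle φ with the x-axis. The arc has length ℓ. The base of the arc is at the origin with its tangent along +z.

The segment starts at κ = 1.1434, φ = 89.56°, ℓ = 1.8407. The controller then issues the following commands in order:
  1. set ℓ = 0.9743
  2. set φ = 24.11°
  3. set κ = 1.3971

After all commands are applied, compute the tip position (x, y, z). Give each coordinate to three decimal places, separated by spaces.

initial: κ=1.1434, φ=89.56°, ℓ=1.8407
cmd 1: set ℓ=0.9743 → (κ,φ,ℓ)=(1.1434,89.56°,0.9743) → tip=(0.0038,0.4888,0.7849)
cmd 2: set φ=24.11° → (κ,φ,ℓ)=(1.1434,24.11°,0.9743) → tip=(0.4462,0.1997,0.7849)
cmd 3: set κ=1.3971 → (κ,φ,ℓ)=(1.3971,24.11°,0.9743) → tip=(0.5174,0.2315,0.7001)

0.517 0.232 0.700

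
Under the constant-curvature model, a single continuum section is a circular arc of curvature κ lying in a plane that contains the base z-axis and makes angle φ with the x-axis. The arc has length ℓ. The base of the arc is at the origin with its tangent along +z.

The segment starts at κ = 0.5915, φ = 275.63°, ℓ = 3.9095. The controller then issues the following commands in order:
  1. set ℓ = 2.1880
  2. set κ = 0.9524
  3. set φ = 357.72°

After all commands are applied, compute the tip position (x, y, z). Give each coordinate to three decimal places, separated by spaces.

1.564 -0.062 0.915

initial: κ=0.5915, φ=275.63°, ℓ=3.9095
cmd 1: set ℓ=2.1880 → (κ,φ,ℓ)=(0.5915,275.63°,2.1880) → tip=(0.1206,-1.2230,1.6264)
cmd 2: set κ=0.9524 → (κ,φ,ℓ)=(0.9524,275.63°,2.1880) → tip=(0.1536,-1.5578,0.9148)
cmd 3: set φ=357.72° → (κ,φ,ℓ)=(0.9524,357.72°,2.1880) → tip=(1.5641,-0.0623,0.9148)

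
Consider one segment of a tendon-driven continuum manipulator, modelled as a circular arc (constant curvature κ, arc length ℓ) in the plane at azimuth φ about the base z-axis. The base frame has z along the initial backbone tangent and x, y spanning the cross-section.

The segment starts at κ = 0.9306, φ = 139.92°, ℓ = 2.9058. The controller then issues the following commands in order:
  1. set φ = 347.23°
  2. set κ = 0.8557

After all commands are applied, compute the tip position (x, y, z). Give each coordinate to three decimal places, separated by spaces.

initial: κ=0.9306, φ=139.92°, ℓ=2.9058
cmd 1: set φ=347.23° → (κ,φ,ℓ)=(0.9306,347.23°,2.9058) → tip=(1.9973,-0.4527,0.4552)
cmd 2: set κ=0.8557 → (κ,φ,ℓ)=(0.8557,347.23°,2.9058) → tip=(2.0435,-0.4632,0.7120)

2.044 -0.463 0.712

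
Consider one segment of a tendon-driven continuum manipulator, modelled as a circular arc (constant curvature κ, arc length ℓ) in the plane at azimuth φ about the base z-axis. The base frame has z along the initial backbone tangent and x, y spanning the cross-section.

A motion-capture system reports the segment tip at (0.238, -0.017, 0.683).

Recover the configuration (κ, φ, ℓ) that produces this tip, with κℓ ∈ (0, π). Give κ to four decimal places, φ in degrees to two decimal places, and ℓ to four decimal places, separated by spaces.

ρ = √(x²+y²) = √(0.238² + -0.017²) = 0.23861
φ = atan2(y, x) mod 360° = atan2(-0.017, 0.238) = 355.9144°
|p|² = ρ² + z² = 0.23861² + 0.683² = 0.52342
κ = 2ρ / |p|² = 2×0.23861 / 0.52342 = 0.91172
θ = 2·atan2(ρ, z) = 2·atan2(0.23861, 0.683) = 0.67219 rad
ℓ = θ/κ = 0.67219/0.91172 = 0.73728

0.9117 355.91 0.7373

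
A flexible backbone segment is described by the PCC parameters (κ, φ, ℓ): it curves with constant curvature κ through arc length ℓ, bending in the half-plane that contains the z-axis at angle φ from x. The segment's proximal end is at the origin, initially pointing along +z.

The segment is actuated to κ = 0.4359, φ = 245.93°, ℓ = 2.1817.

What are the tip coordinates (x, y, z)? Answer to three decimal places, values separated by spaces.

-0.392 -0.878 1.867

θ = κ·ℓ = 0.4359 × 2.1817 = 0.95100 rad
ρ = (1 − cos θ)/κ = (1 − 0.58087)/0.4359 = 0.96153
z = sin θ / κ = 0.81400/0.4359 = 1.86740
x = ρ cos φ = 0.96153 × cos(245.93°) = -0.39216
y = ρ sin φ = 0.96153 × sin(245.93°) = -0.87793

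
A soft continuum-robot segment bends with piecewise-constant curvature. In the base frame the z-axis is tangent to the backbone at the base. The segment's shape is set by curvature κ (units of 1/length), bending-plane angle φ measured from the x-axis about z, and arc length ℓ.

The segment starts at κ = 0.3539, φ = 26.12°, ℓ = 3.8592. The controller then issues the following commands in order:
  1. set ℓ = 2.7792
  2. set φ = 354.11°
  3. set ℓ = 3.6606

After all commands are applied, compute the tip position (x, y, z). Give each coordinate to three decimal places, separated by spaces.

initial: κ=0.3539, φ=26.12°, ℓ=3.8592
cmd 1: set ℓ=2.7792 → (κ,φ,ℓ)=(0.3539,26.12°,2.7792) → tip=(1.1314,0.5547,2.3523)
cmd 2: set φ=354.11° → (κ,φ,ℓ)=(0.3539,354.11°,2.7792) → tip=(1.2534,-0.1293,2.3523)
cmd 3: set ℓ=3.6606 → (κ,φ,ℓ)=(0.3539,354.11°,3.6606) → tip=(2.0467,-0.2111,2.7192)

2.047 -0.211 2.719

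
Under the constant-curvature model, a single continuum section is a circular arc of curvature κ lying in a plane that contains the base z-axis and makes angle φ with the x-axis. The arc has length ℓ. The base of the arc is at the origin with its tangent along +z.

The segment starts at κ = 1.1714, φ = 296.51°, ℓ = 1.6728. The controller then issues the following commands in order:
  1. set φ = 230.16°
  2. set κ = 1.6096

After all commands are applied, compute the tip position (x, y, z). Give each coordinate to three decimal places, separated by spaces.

-0.757 -0.907 0.270

initial: κ=1.1714, φ=296.51°, ℓ=1.6728
cmd 1: set φ=230.16° → (κ,φ,ℓ)=(1.1714,230.16°,1.6728) → tip=(-0.7542,-0.9039,0.7900)
cmd 2: set κ=1.6096 → (κ,φ,ℓ)=(1.6096,230.16°,1.6728) → tip=(-0.7566,-0.9068,0.2697)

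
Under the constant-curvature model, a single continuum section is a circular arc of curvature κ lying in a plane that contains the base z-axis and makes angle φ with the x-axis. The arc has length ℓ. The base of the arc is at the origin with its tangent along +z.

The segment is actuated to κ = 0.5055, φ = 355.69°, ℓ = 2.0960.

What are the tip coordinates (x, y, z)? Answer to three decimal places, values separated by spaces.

θ = κ·ℓ = 0.5055 × 2.0960 = 1.05953 rad
ρ = (1 − cos θ)/κ = (1 − 0.48928)/0.5055 = 1.01032
z = sin θ / κ = 0.87212/0.5055 = 1.72527
x = ρ cos φ = 1.01032 × cos(355.69°) = 1.00746
y = ρ sin φ = 1.01032 × sin(355.69°) = -0.07593

1.007 -0.076 1.725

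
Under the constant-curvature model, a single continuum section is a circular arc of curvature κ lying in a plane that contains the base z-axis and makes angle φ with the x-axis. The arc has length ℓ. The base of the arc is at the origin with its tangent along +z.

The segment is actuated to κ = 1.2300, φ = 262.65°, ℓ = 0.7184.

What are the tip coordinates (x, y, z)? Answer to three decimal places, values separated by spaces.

-0.038 -0.295 0.628

θ = κ·ℓ = 1.2300 × 0.7184 = 0.88363 rad
ρ = (1 − cos θ)/κ = (1 − 0.63435)/1.2300 = 0.29728
z = sin θ / κ = 0.77305/1.2300 = 0.62849
x = ρ cos φ = 0.29728 × cos(262.65°) = -0.03803
y = ρ sin φ = 0.29728 × sin(262.65°) = -0.29484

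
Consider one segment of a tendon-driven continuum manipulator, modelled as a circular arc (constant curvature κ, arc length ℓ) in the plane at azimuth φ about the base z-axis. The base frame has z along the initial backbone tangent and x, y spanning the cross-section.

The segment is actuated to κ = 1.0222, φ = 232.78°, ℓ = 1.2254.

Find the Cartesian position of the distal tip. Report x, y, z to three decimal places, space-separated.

-0.407 -0.535 0.929

θ = κ·ℓ = 1.0222 × 1.2254 = 1.25260 rad
ρ = (1 − cos θ)/κ = (1 − 0.31285)/1.0222 = 0.67223
z = sin θ / κ = 0.94980/1.0222 = 0.92917
x = ρ cos φ = 0.67223 × cos(232.78°) = -0.40661
y = ρ sin φ = 0.67223 × sin(232.78°) = -0.53531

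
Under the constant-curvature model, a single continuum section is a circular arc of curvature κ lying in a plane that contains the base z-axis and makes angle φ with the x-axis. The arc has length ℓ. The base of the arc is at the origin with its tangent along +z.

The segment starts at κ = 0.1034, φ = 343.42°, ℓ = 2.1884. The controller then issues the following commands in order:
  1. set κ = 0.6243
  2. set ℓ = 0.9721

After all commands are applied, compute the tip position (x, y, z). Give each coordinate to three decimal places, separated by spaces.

initial: κ=0.1034, φ=343.42°, ℓ=2.1884
cmd 1: set κ=0.6243 → (κ,φ,ℓ)=(0.6243,343.42°,2.1884) → tip=(1.2233,-0.3642,1.5684)
cmd 2: set ℓ=0.9721 → (κ,φ,ℓ)=(0.6243,343.42°,0.9721) → tip=(0.2741,-0.0816,0.9135)

0.274 -0.082 0.914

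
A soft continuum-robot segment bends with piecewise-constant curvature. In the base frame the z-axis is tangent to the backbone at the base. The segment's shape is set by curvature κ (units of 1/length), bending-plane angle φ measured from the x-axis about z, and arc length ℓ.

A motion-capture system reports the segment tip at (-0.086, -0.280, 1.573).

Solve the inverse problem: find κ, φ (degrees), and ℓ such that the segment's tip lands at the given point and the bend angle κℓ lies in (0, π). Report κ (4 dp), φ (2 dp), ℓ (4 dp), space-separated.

ρ = √(x²+y²) = √(-0.086² + -0.280²) = 0.29291
φ = atan2(y, x) mod 360° = atan2(-0.280, -0.086) = 252.9260°
|p|² = ρ² + z² = 0.29291² + 1.573² = 2.56013
κ = 2ρ / |p|² = 2×0.29291 / 2.56013 = 0.22882
θ = 2·atan2(ρ, z) = 2·atan2(0.29291, 1.573) = 0.36820 rad
ℓ = θ/κ = 0.36820/0.22882 = 1.60911

0.2288 252.93 1.6091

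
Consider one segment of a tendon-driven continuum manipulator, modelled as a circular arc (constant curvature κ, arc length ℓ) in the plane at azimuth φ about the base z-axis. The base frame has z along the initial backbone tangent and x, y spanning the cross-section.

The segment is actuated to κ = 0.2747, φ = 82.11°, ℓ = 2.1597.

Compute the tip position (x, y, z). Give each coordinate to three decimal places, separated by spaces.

0.085 0.616 2.035

θ = κ·ℓ = 0.2747 × 2.1597 = 0.59327 rad
ρ = (1 − cos θ)/κ = (1 − 0.82912)/0.2747 = 0.62207
z = sin θ / κ = 0.55907/0.2747 = 2.03522
x = ρ cos φ = 0.62207 × cos(82.11°) = 0.08539
y = ρ sin φ = 0.62207 × sin(82.11°) = 0.61618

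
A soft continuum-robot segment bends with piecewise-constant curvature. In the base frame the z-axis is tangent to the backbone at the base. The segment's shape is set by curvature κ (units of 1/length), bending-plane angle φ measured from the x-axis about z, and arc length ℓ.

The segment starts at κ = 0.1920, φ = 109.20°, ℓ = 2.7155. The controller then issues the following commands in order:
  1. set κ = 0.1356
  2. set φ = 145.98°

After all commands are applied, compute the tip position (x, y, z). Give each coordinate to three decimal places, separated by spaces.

initial: κ=0.1920, φ=109.20°, ℓ=2.7155
cmd 1: set κ=0.1356 → (κ,φ,ℓ)=(0.1356,109.20°,2.7155) → tip=(-0.1626,0.4668,2.6546)
cmd 2: set φ=145.98° → (κ,φ,ℓ)=(0.1356,145.98°,2.7155) → tip=(-0.4097,0.2766,2.6546)

-0.410 0.277 2.655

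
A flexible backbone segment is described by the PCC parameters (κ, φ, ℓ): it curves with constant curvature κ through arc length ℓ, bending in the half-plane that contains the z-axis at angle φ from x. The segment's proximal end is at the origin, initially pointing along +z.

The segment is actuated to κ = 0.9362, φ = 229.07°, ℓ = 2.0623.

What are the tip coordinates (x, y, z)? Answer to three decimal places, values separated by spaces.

θ = κ·ℓ = 0.9362 × 2.0623 = 1.93073 rad
ρ = (1 − cos θ)/κ = (1 − -0.35221)/0.9362 = 1.44436
z = sin θ / κ = 0.93592/0.9362 = 0.99970
x = ρ cos φ = 1.44436 × cos(229.07°) = -0.94625
y = ρ sin φ = 1.44436 × sin(229.07°) = -1.09123

-0.946 -1.091 1.000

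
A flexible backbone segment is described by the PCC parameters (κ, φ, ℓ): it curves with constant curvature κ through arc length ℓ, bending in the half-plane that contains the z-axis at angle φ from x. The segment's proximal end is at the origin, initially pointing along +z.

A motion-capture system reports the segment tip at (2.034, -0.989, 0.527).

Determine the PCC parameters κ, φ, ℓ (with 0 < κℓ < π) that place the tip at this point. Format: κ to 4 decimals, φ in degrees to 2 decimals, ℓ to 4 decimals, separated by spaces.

ρ = √(x²+y²) = √(2.034² + -0.989²) = 2.26170
φ = atan2(y, x) mod 360° = atan2(-0.989, 2.034) = 334.0694°
|p|² = ρ² + z² = 2.26170² + 0.527² = 5.39301
κ = 2ρ / |p|² = 2×2.26170 / 5.39301 = 0.83875
θ = 2·atan2(ρ, z) = 2·atan2(2.26170, 0.527) = 2.68374 rad
ℓ = θ/κ = 2.68374/0.83875 = 3.19968

0.8388 334.07 3.1997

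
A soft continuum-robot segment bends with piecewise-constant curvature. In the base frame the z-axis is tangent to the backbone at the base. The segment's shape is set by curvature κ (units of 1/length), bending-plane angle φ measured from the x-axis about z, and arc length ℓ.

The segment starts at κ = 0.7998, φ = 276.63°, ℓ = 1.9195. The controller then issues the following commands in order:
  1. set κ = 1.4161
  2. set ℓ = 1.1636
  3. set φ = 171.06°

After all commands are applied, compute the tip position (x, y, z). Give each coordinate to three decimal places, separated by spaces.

-0.751 0.118 0.704

initial: κ=0.7998, φ=276.63°, ℓ=1.9195
cmd 1: set κ=1.4161 → (κ,φ,ℓ)=(1.4161,276.63°,1.9195) → tip=(0.1559,-1.3409,0.2901)
cmd 2: set ℓ=1.1636 → (κ,φ,ℓ)=(1.4161,276.63°,1.1636) → tip=(0.0878,-0.7554,0.7041)
cmd 3: set φ=171.06° → (κ,φ,ℓ)=(1.4161,171.06°,1.1636) → tip=(-0.7512,0.1182,0.7041)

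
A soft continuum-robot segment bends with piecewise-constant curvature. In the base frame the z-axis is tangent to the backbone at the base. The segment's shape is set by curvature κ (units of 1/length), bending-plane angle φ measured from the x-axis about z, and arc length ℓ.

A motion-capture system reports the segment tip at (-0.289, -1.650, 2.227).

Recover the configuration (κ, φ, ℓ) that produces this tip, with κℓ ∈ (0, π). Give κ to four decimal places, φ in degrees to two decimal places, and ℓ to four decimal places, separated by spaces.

0.4314 260.07 2.9896

ρ = √(x²+y²) = √(-0.289² + -1.650²) = 1.67512
φ = atan2(y, x) mod 360° = atan2(-1.650, -0.289) = 260.0653°
|p|² = ρ² + z² = 1.67512² + 2.227² = 7.76555
κ = 2ρ / |p|² = 2×1.67512 / 7.76555 = 0.43142
θ = 2·atan2(ρ, z) = 2·atan2(1.67512, 2.227) = 1.28980 rad
ℓ = θ/κ = 1.28980/0.43142 = 2.98964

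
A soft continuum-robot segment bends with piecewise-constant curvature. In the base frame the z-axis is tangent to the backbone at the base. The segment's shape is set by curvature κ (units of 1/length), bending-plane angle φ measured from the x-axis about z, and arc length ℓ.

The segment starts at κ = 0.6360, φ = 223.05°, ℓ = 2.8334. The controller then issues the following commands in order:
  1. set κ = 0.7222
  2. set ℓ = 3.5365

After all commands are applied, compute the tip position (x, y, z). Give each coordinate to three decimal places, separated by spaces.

-1.854 -1.732 0.768

initial: κ=0.6360, φ=223.05°, ℓ=2.8334
cmd 1: set κ=0.7222 → (κ,φ,ℓ)=(0.7222,223.05°,2.8334) → tip=(-1.4750,-1.3779,1.2311)
cmd 2: set ℓ=3.5365 → (κ,φ,ℓ)=(0.7222,223.05°,3.5365) → tip=(-1.8540,-1.7319,0.7675)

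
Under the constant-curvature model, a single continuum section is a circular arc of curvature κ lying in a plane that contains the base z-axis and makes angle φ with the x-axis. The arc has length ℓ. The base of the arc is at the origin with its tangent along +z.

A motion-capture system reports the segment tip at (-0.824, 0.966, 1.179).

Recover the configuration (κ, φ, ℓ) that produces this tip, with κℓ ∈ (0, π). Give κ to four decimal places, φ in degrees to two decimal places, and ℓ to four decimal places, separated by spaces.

0.8459 130.46 1.9446

ρ = √(x²+y²) = √(-0.824² + 0.966²) = 1.26970
φ = atan2(y, x) mod 360° = atan2(0.966, -0.824) = 130.4642°
|p|² = ρ² + z² = 1.26970² + 1.179² = 3.00217
κ = 2ρ / |p|² = 2×1.26970 / 3.00217 = 0.84585
θ = 2·atan2(ρ, z) = 2·atan2(1.26970, 1.179) = 1.64484 rad
ℓ = θ/κ = 1.64484/0.84585 = 1.94460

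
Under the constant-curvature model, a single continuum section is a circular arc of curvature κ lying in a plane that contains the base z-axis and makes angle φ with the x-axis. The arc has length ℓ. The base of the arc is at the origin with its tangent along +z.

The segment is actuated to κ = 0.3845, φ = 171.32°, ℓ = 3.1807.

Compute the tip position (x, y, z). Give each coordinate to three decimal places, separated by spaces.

-1.695 0.259 2.445

θ = κ·ℓ = 0.3845 × 3.1807 = 1.22298 rad
ρ = (1 − cos θ)/κ = (1 − 0.34085)/0.3845 = 1.71431
z = sin θ / κ = 0.94012/0.3845 = 2.44504
x = ρ cos φ = 1.71431 × cos(171.32°) = -1.69468
y = ρ sin φ = 1.71431 × sin(171.32°) = 0.25872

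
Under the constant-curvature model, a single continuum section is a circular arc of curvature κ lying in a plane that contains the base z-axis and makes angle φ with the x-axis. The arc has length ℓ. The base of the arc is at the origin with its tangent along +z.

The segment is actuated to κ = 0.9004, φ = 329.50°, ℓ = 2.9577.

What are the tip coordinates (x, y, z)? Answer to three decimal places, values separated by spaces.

θ = κ·ℓ = 0.9004 × 2.9577 = 2.66311 rad
ρ = (1 − cos θ)/κ = (1 − -0.88770)/0.9004 = 2.09651
z = sin θ / κ = 0.46043/0.9004 = 0.51136
x = ρ cos φ = 2.09651 × cos(329.50°) = 1.80641
y = ρ sin φ = 2.09651 × sin(329.50°) = -1.06406

1.806 -1.064 0.511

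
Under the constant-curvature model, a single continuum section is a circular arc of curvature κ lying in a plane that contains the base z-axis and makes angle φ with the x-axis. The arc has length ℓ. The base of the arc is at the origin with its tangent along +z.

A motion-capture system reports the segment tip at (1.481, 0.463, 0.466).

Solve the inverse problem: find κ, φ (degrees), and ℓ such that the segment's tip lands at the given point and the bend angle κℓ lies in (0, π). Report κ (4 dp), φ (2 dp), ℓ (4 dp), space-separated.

1.1823 17.36 2.1637

ρ = √(x²+y²) = √(1.481² + 0.463²) = 1.55169
φ = atan2(y, x) mod 360° = atan2(0.463, 1.481) = 17.3606°
|p|² = ρ² + z² = 1.55169² + 0.466² = 2.62489
κ = 2ρ / |p|² = 2×1.55169 / 2.62489 = 1.18229
θ = 2·atan2(ρ, z) = 2·atan2(1.55169, 0.466) = 2.55809 rad
ℓ = θ/κ = 2.55809/1.18229 = 2.16368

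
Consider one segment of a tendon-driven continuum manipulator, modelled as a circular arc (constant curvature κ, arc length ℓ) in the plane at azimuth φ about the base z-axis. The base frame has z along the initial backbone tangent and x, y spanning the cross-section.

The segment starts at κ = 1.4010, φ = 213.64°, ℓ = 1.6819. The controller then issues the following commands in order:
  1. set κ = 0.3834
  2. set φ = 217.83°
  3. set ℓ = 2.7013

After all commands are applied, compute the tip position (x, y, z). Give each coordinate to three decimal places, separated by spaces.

initial: κ=1.4010, φ=213.64°, ℓ=1.6819
cmd 1: set κ=0.3834 → (κ,φ,ℓ)=(0.3834,213.64°,1.6819) → tip=(-0.4360,-0.2901,1.5677)
cmd 2: set φ=217.83° → (κ,φ,ℓ)=(0.3834,217.83°,1.6819) → tip=(-0.4137,-0.3212,1.5677)
cmd 3: set ℓ=2.7013 → (κ,φ,ℓ)=(0.3834,217.83°,2.7013) → tip=(-1.0096,-0.7839,2.2436)

-1.010 -0.784 2.244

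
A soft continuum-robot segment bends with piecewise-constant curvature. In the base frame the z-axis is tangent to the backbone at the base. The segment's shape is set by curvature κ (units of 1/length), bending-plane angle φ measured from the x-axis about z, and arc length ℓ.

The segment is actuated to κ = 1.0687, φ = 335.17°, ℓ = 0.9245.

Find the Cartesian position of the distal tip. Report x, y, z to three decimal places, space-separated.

0.382 -0.177 0.781

θ = κ·ℓ = 1.0687 × 0.9245 = 0.98801 rad
ρ = (1 − cos θ)/κ = (1 − 0.55035)/1.0687 = 0.42074
z = sin θ / κ = 0.83493/1.0687 = 0.78126
x = ρ cos φ = 0.42074 × cos(335.17°) = 0.38185
y = ρ sin φ = 0.42074 × sin(335.17°) = -0.17668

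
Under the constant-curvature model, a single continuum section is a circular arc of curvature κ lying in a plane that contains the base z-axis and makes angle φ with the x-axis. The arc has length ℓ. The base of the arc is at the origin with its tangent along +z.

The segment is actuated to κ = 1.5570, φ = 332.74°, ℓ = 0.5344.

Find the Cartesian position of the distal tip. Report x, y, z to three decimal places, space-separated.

θ = κ·ℓ = 1.5570 × 0.5344 = 0.83206 rad
ρ = (1 − cos θ)/κ = (1 − 0.67335)/1.5570 = 0.20979
z = sin θ / κ = 0.73932/1.5570 = 0.47484
x = ρ cos φ = 0.20979 × cos(332.74°) = 0.18649
y = ρ sin φ = 0.20979 × sin(332.74°) = -0.09609

0.186 -0.096 0.475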